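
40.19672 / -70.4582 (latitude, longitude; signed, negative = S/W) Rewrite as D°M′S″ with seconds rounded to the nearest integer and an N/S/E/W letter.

Lat: 0.196720° → 11.80320′; 0.80320 × 60 = 48.19″
Longitude is negative → W; |value| = 70.458200
Lon: whole degrees 70; 27.49200′ → 27′ and 29.52″

40°11′48″ N, 70°27′30″ W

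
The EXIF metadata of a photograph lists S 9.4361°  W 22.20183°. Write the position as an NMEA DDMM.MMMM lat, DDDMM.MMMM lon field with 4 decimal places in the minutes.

φ: fractional part 0.436100 → 26.166000 minutes
Longitude: minutes = (22.201830 − 22) × 60 = 12.109800

0926.1660,S / 02212.1098,W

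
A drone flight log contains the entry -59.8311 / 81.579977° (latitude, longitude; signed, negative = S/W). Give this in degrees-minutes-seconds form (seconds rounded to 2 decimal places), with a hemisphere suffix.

59°49′51.96″ S, 81°34′47.92″ E

Latitude is negative → S; |value| = 59.831100
Latitude: 0.831100° → 49.86600′; 0.86600 × 60 = 51.9600″
λ: 0.579977 × 60 = 34.79862′ → 34′, remainder × 60 = 47.9172″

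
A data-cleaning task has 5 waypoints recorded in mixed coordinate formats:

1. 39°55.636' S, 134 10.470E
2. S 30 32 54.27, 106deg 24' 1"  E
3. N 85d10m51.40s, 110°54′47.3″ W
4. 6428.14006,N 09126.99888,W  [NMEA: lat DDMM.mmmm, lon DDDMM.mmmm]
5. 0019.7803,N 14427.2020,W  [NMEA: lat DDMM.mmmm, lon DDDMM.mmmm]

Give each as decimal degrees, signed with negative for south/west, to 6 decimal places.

Point 1:
  φ: 55.636′ = 0.927267°; total 39.9272667
  S → negative
  λ: 134 + 10.47/60 = 134.1745000
  E ⇒ keep positive
Point 2:
  Latitude: 32′ + 54.27″ = 32.90450′; 30 + 32.90450/60 = 30.5484083
  S ⇒ negate
  Lon: 106 + 24/60 + 1/3600 = 106.4002778
  E → positive
Point 3:
  Lat: 10′ + 51.4″ = 10.85667′; 85 + 10.85667/60 = 85.1809444
  N → positive
  λ: 110 + 54/60 + 47.3/3600 = 110.9131389
  W → negative
Point 4:
  Lat: split at 2 digits → 64° and 28.14006′; 64 + 28.14006/60 = 64.4690010
  N → positive
  λ: split at 3 digits → 091° and 26.99888′; 91 + 26.99888/60 = 91.4499813
  hemisphere W, so the sign is −
Point 5:
  Lat: degrees = first 2 digits = 0, minutes = 19.7803; 0 + 19.7803/60 = 0.3296717
  N ⇒ keep positive
  λ: split at 3 digits → 144° and 27.202′; 144 + 27.202/60 = 144.4533667
  W ⇒ negate

1. -39.927267, 134.174500
2. -30.548408, 106.400278
3. 85.180944, -110.913139
4. 64.469001, -91.449981
5. 0.329672, -144.453367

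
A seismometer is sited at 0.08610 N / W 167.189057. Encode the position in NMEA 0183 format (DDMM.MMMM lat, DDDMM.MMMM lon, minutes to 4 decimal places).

0005.1660,N / 16711.3434,W

φ: 0° + 0.086100 × 60 = 0° 5.166000′
Lon: fractional part 0.189057 → 11.343420 minutes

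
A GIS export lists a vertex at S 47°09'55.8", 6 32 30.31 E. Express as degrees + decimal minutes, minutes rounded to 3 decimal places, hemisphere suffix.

47° 9.930′ S, 6° 32.505′ E

Lat: 9 + 55.8/60 = 9.93000′
Lon: seconds/60 = 0.50517; minutes = 32 + 0.50517 = 32.50517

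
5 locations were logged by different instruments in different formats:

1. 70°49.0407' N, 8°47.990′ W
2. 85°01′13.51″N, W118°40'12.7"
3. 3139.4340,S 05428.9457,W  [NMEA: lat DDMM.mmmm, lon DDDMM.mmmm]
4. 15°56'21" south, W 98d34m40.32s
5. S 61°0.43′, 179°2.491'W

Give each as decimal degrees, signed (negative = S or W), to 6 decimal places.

Point 1:
  Lat: 49.0407′ = 0.817345°; total 70.8173450
  N ⇒ keep positive
  Longitude: 47.99′ = 0.799833°; total 8.7998333
  W ⇒ negate
Point 2:
  Lat: 85 + 1/60 + 13.51/3600 = 85.0204194
  N → positive
  Longitude: 118° + 40/60 + 12.7/3600 = 118 + 0.666667 + 0.003528 = 118.6701944
  W → negative
Point 3:
  Latitude: degrees = first 2 digits = 31, minutes = 39.434; 31 + 39.434/60 = 31.6572333
  S ⇒ negate
  Lon: degrees = first 3 digits = 54, minutes = 28.9457; 54 + 28.9457/60 = 54.4824283
  W ⇒ negate
Point 4:
  φ: 15 + 56/60 + 21/3600 = 15.9391667
  S → negative
  λ: 34′ + 40.32″ = 34.67200′; 98 + 34.67200/60 = 98.5778667
  hemisphere W, so the sign is −
Point 5:
  Latitude: 0.43′ = 0.007167°; total 61.0071667
  hemisphere S, so the sign is −
  Lon: 179 + 2.491/60 = 179.0415167
  W ⇒ negate

1. 70.817345, -8.799833
2. 85.020419, -118.670194
3. -31.657233, -54.482428
4. -15.939167, -98.577867
5. -61.007167, -179.041517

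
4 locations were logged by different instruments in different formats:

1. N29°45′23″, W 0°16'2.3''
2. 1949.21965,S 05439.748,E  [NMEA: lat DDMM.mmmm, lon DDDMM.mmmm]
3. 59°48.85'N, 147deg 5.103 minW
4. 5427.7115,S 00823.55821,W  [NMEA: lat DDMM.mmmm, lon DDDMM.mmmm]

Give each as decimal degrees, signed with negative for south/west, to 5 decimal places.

1. 29.75639, -0.26731
2. -19.82033, 54.66247
3. 59.81417, -147.08505
4. -54.46186, -8.39264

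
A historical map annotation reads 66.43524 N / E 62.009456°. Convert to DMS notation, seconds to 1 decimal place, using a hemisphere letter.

φ: 0.435240° → 26.11440′; 0.11440 × 60 = 6.864″
Longitude: 0.009456 × 60 = 0.56736′ → 0′, remainder × 60 = 34.042″

66°26′6.9″ N, 62°00′34.0″ E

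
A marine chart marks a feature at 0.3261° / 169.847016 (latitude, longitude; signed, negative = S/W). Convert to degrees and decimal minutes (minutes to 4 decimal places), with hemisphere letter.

Lat: fractional part 0.326100 → 19.566000 minutes
Longitude: fractional part 0.847016 → 50.820960 minutes

0° 19.5660′ N, 169° 50.8210′ E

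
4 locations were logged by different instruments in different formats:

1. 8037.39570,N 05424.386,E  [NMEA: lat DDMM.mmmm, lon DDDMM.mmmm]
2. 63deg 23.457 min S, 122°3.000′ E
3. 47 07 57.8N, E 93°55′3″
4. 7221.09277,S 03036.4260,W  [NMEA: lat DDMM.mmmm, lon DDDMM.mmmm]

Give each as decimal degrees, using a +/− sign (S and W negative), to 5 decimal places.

1. 80.62326, 54.40643
2. -63.39095, 122.05000
3. 47.13272, 93.91750
4. -72.35155, -30.60710

Point 1:
  φ: degrees = first 2 digits = 80, minutes = 37.3957; 80 + 37.3957/60 = 80.623262
  N → positive
  λ: degrees = first 3 digits = 54, minutes = 24.386; 54 + 24.386/60 = 54.406433
  E ⇒ keep positive
Point 2:
  Lat: 23.457′ = 0.390950°; total 63.390950
  hemisphere S, so the sign is −
  Lon: 3′ = 0.050000°; total 122.050000
  E → positive
Point 3:
  Latitude: 47° + 7/60 + 57.8/3600 = 47 + 0.116667 + 0.016056 = 47.132722
  N ⇒ keep positive
  Longitude: 93° + 55/60 + 3/3600 = 93 + 0.916667 + 0.000833 = 93.917500
  E ⇒ keep positive
Point 4:
  Latitude: split at 2 digits → 72° and 21.09277′; 72 + 21.09277/60 = 72.351546
  S → negative
  Longitude: split at 3 digits → 030° and 36.426′; 30 + 36.426/60 = 30.607100
  W → negative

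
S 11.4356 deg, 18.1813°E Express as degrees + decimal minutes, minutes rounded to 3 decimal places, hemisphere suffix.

11° 26.136′ S, 18° 10.878′ E

Latitude: fractional part 0.435600 → 26.13600 minutes
Longitude: minutes = (18.181300 − 18) × 60 = 10.87800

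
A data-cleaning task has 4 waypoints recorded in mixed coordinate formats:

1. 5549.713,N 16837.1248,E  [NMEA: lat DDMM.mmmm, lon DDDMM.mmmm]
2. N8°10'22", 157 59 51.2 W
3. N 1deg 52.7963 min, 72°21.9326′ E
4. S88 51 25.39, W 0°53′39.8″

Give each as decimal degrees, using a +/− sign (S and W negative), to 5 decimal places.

1. 55.82855, 168.61875
2. 8.17278, -157.99756
3. 1.87994, 72.36554
4. -88.85705, -0.89439

Point 1:
  Lat: split at 2 digits → 55° and 49.713′; 55 + 49.713/60 = 55.828550
  N ⇒ keep positive
  Lon: split at 3 digits → 168° and 37.1248′; 168 + 37.1248/60 = 168.618747
  E ⇒ keep positive
Point 2:
  Lat: 8° + 10/60 + 22/3600 = 8 + 0.166667 + 0.006111 = 8.172778
  N ⇒ keep positive
  λ: 157° + 59/60 + 51.2/3600 = 157 + 0.983333 + 0.014222 = 157.997556
  hemisphere W, so the sign is −
Point 3:
  Latitude: 1 + 52.7963/60 = 1.879938
  N ⇒ keep positive
  Longitude: 72 + 21.9326/60 = 72.365543
  E → positive
Point 4:
  Lat: 88 + 51/60 + 25.39/3600 = 88.857053
  S → negative
  Lon: 53′ + 39.8″ = 53.66333′; 0 + 53.66333/60 = 0.894389
  hemisphere W, so the sign is −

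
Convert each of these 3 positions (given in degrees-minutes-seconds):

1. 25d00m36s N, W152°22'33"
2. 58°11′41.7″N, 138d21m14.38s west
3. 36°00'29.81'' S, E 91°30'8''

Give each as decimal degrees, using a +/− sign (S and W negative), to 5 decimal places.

1. 25.01000, -152.37583
2. 58.19492, -138.35399
3. -36.00828, 91.50222

Point 1:
  Lat: 25 + 0/60 + 36/3600 = 25.010000
  N ⇒ keep positive
  Longitude: 152 + 22/60 + 33/3600 = 152.375833
  W → negative
Point 2:
  Lat: 58° + 11/60 + 41.7/3600 = 58 + 0.183333 + 0.011583 = 58.194917
  N → positive
  Lon: 138 + 21/60 + 14.38/3600 = 138.353994
  hemisphere W, so the sign is −
Point 3:
  Latitude: 36° + 0/60 + 29.81/3600 = 36 + 0.000000 + 0.008281 = 36.008281
  S ⇒ negate
  Longitude: 91° + 30/60 + 8/3600 = 91 + 0.500000 + 0.002222 = 91.502222
  E → positive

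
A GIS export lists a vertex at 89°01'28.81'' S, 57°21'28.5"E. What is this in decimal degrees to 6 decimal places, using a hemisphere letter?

Latitude: 89° + 1/60 + 28.81/3600 = 89 + 0.016667 + 0.008003 = 89.0246694
Longitude: 57° + 21/60 + 28.5/3600 = 57 + 0.350000 + 0.007917 = 57.3579167

89.024669° S, 57.357917° E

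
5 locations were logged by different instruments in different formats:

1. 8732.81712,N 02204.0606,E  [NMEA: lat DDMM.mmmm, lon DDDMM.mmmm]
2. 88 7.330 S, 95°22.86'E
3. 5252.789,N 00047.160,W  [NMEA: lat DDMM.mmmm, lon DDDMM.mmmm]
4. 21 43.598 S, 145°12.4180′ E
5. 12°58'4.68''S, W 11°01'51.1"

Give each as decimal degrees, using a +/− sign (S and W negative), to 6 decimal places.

1. 87.546952, 22.067677
2. -88.122167, 95.381000
3. 52.879817, -0.786000
4. -21.726633, 145.206967
5. -12.967967, -11.030861

Point 1:
  Lat: degrees = first 2 digits = 87, minutes = 32.81712; 87 + 32.81712/60 = 87.5469520
  N → positive
  Lon: split at 3 digits → 022° and 4.0606′; 22 + 4.0606/60 = 22.0676767
  E → positive
Point 2:
  Lat: 88 + 7.33/60 = 88.1221667
  hemisphere S, so the sign is −
  λ: 22.86′ = 0.381000°; total 95.3810000
  E ⇒ keep positive
Point 3:
  Lat: split at 2 digits → 52° and 52.789′; 52 + 52.789/60 = 52.8798167
  N → positive
  Lon: split at 3 digits → 000° and 47.16′; 0 + 47.16/60 = 0.7860000
  hemisphere W, so the sign is −
Point 4:
  Lat: 43.598′ = 0.726633°; total 21.7266333
  S → negative
  Longitude: 12.418′ = 0.206967°; total 145.2069667
  E ⇒ keep positive
Point 5:
  Lat: 58′ + 4.68″ = 58.07800′; 12 + 58.07800/60 = 12.9679667
  S → negative
  Lon: 1′ + 51.1″ = 1.85167′; 11 + 1.85167/60 = 11.0308611
  W → negative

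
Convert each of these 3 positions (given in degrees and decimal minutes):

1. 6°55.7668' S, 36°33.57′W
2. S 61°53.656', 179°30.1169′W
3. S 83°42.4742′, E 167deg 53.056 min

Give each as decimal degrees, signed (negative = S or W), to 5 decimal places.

1. -6.92945, -36.55950
2. -61.89427, -179.50195
3. -83.70790, 167.88427

Point 1:
  Latitude: 6 + 55.7668/60 = 6.929447
  hemisphere S, so the sign is −
  λ: 33.57′ = 0.559500°; total 36.559500
  W ⇒ negate
Point 2:
  Lat: 61 + 53.656/60 = 61.894267
  S ⇒ negate
  λ: 30.1169′ = 0.501948°; total 179.501948
  W → negative
Point 3:
  Latitude: 42.4742′ = 0.707903°; total 83.707903
  hemisphere S, so the sign is −
  λ: 167 + 53.056/60 = 167.884267
  E → positive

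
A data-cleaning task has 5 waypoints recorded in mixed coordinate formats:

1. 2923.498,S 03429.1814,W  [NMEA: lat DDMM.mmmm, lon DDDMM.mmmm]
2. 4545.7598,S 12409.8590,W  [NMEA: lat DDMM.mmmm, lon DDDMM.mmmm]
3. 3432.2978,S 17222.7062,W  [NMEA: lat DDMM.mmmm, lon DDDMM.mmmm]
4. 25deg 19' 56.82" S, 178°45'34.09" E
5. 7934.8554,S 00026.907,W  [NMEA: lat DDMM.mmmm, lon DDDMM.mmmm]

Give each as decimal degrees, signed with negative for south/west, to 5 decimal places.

1. -29.39163, -34.48636
2. -45.76266, -124.16432
3. -34.53830, -172.37844
4. -25.33245, 178.75947
5. -79.58092, -0.44845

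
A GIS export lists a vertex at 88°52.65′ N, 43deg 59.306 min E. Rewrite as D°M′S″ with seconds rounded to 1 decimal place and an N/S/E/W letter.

88°52′39.0″ N, 43°59′18.4″ E

Latitude: 52.65000′ → 52′ and 0.65000 × 60 = 39.000″
Lon: 59.30600′ → 59′ and 0.30600 × 60 = 18.360″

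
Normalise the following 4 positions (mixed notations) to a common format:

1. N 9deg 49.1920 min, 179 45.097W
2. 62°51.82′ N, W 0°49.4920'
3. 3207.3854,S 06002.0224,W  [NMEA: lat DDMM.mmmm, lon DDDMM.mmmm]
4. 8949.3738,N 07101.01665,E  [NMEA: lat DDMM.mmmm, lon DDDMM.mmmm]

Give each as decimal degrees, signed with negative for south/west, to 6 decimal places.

1. 9.819867, -179.751617
2. 62.863667, -0.824867
3. -32.123090, -60.033707
4. 89.822897, 71.016944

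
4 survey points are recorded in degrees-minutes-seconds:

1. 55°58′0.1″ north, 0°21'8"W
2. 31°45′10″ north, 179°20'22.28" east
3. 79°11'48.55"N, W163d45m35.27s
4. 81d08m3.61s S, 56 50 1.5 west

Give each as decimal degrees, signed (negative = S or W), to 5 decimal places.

1. 55.96669, -0.35222
2. 31.75278, 179.33952
3. 79.19682, -163.75980
4. -81.13434, -56.83375

Point 1:
  Lat: 58′ + 0.1″ = 58.00167′; 55 + 58.00167/60 = 55.966694
  N → positive
  Longitude: 21′ + 8″ = 21.13333′; 0 + 21.13333/60 = 0.352222
  hemisphere W, so the sign is −
Point 2:
  Lat: 31° + 45/60 + 10/3600 = 31 + 0.750000 + 0.002778 = 31.752778
  N ⇒ keep positive
  λ: 179° + 20/60 + 22.28/3600 = 179 + 0.333333 + 0.006189 = 179.339522
  E ⇒ keep positive
Point 3:
  Latitude: 79° + 11/60 + 48.55/3600 = 79 + 0.183333 + 0.013486 = 79.196819
  N ⇒ keep positive
  Lon: 163° + 45/60 + 35.27/3600 = 163 + 0.750000 + 0.009797 = 163.759797
  W ⇒ negate
Point 4:
  Latitude: 81 + 8/60 + 3.61/3600 = 81.134336
  S ⇒ negate
  Longitude: 56 + 50/60 + 1.5/3600 = 56.833750
  hemisphere W, so the sign is −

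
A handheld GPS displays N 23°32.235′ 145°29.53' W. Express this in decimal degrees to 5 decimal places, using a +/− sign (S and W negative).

23.53725, -145.49217

Lat: 23 + 32.235/60 = 23.537250
N → positive
Lon: 29.53′ = 0.492167°; total 145.492167
W ⇒ negate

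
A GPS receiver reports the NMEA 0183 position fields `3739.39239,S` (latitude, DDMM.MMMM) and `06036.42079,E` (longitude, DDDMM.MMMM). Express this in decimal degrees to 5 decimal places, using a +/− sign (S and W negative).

-37.65654, 60.60701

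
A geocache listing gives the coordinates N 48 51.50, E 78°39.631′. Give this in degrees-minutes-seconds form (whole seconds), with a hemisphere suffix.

48°51′30″ N, 78°39′38″ E

Latitude: 51.50000′ → 51′ and 0.50000 × 60 = 30.00″
Lon: fractional minutes 0.63100 × 60 = 37.86″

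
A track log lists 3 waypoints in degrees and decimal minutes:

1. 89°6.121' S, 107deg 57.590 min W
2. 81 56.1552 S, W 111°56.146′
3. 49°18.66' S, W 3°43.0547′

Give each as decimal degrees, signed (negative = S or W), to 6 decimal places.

1. -89.102017, -107.959833
2. -81.935920, -111.935767
3. -49.311000, -3.717578

Point 1:
  φ: 6.121′ = 0.102017°; total 89.1020167
  hemisphere S, so the sign is −
  λ: 107 + 57.59/60 = 107.9598333
  W → negative
Point 2:
  Latitude: 56.1552′ = 0.935920°; total 81.9359200
  S → negative
  Longitude: 111 + 56.146/60 = 111.9357667
  W ⇒ negate
Point 3:
  Latitude: 18.66′ = 0.311000°; total 49.3110000
  hemisphere S, so the sign is −
  Lon: 3 + 43.0547/60 = 3.7175783
  hemisphere W, so the sign is −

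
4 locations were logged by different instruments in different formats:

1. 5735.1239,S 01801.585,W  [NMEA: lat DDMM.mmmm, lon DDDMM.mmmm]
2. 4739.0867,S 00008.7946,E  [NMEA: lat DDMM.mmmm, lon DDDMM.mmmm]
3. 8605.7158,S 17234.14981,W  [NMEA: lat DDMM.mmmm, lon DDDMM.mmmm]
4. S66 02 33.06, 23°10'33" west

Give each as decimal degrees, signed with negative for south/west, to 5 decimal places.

Point 1:
  Lat: split at 2 digits → 57° and 35.1239′; 57 + 35.1239/60 = 57.585398
  S → negative
  Longitude: split at 3 digits → 018° and 1.585′; 18 + 1.585/60 = 18.026417
  W → negative
Point 2:
  φ: split at 2 digits → 47° and 39.0867′; 47 + 39.0867/60 = 47.651445
  hemisphere S, so the sign is −
  Lon: split at 3 digits → 000° and 8.7946′; 0 + 8.7946/60 = 0.146577
  E → positive
Point 3:
  Latitude: degrees = first 2 digits = 86, minutes = 5.7158; 86 + 5.7158/60 = 86.095263
  S ⇒ negate
  Longitude: degrees = first 3 digits = 172, minutes = 34.14981; 172 + 34.14981/60 = 172.569164
  W ⇒ negate
Point 4:
  Lat: 2′ + 33.06″ = 2.55100′; 66 + 2.55100/60 = 66.042517
  S ⇒ negate
  Lon: 23° + 10/60 + 33/3600 = 23 + 0.166667 + 0.009167 = 23.175833
  W ⇒ negate

1. -57.58540, -18.02642
2. -47.65145, 0.14658
3. -86.09526, -172.56916
4. -66.04252, -23.17583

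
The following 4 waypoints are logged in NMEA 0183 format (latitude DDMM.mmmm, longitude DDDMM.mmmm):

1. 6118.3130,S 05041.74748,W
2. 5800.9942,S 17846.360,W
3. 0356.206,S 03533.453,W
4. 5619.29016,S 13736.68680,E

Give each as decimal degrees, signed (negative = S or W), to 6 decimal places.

1. -61.305217, -50.695791
2. -58.016570, -178.772667
3. -3.936767, -35.557550
4. -56.321503, 137.611447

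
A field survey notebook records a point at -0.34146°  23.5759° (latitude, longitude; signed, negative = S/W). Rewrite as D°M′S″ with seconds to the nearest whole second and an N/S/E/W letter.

0°20′29″ S, 23°34′33″ E

Latitude is negative → S; |value| = 0.341460
φ: 0.341460 × 60 = 20.48760′ → 20′, remainder × 60 = 29.26″
Longitude: 0.575900 × 60 = 34.55400′ → 34′, remainder × 60 = 33.24″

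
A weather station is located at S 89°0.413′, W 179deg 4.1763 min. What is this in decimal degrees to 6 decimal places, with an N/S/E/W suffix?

89.006883° S, 179.069605° W

Latitude: 0.413′ = 0.006883°; total 89.0068833
Lon: 4.1763′ = 0.069605°; total 179.0696050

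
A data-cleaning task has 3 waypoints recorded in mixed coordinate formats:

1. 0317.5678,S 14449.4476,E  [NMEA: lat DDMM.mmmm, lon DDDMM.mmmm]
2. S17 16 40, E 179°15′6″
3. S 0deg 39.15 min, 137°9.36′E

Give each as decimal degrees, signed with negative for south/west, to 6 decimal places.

Point 1:
  Latitude: split at 2 digits → 03° and 17.5678′; 3 + 17.5678/60 = 3.2927967
  hemisphere S, so the sign is −
  Lon: degrees = first 3 digits = 144, minutes = 49.4476; 144 + 49.4476/60 = 144.8241267
  E ⇒ keep positive
Point 2:
  Latitude: 17 + 16/60 + 40/3600 = 17.2777778
  hemisphere S, so the sign is −
  Lon: 179° + 15/60 + 6/3600 = 179 + 0.250000 + 0.001667 = 179.2516667
  E ⇒ keep positive
Point 3:
  Latitude: 0 + 39.15/60 = 0.6525000
  hemisphere S, so the sign is −
  Lon: 9.36′ = 0.156000°; total 137.1560000
  E → positive

1. -3.292797, 144.824127
2. -17.277778, 179.251667
3. -0.652500, 137.156000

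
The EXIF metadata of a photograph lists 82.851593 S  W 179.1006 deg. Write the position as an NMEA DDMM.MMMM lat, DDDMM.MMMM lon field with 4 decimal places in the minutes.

8251.0956,S / 17906.0360,W

φ: minutes = (82.851593 − 82) × 60 = 51.095580
Lon: minutes = (179.100600 − 179) × 60 = 6.036000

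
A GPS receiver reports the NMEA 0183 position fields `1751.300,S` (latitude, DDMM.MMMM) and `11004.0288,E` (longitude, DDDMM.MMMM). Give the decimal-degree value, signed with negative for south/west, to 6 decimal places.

φ: degrees = first 2 digits = 17, minutes = 51.3; 17 + 51.3/60 = 17.8550000
hemisphere S, so the sign is −
Longitude: degrees = first 3 digits = 110, minutes = 4.0288; 110 + 4.0288/60 = 110.0671467
E ⇒ keep positive

-17.855000, 110.067147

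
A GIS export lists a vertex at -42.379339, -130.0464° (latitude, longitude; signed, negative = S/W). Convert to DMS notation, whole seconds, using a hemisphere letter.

42°22′46″ S, 130°02′47″ W

Latitude is negative → S; |value| = 42.379339
Lat: 0.379339° → 22.76034′; 0.76034 × 60 = 45.62″
Longitude is negative → W; |value| = 130.046400
λ: 0.046400° → 2.78400′; 0.78400 × 60 = 47.04″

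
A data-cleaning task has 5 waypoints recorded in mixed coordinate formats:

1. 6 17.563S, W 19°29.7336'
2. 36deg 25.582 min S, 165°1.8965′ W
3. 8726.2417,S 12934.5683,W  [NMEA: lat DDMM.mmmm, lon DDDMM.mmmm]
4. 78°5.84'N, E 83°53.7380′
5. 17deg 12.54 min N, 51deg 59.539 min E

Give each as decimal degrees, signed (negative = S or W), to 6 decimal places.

1. -6.292717, -19.495560
2. -36.426367, -165.031608
3. -87.437362, -129.576138
4. 78.097333, 83.895633
5. 17.209000, 51.992317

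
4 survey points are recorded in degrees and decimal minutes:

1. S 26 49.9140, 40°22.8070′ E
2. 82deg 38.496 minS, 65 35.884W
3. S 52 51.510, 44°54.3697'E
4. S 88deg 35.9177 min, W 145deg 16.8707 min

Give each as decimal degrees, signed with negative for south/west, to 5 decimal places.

1. -26.83190, 40.38012
2. -82.64160, -65.59807
3. -52.85850, 44.90616
4. -88.59863, -145.28118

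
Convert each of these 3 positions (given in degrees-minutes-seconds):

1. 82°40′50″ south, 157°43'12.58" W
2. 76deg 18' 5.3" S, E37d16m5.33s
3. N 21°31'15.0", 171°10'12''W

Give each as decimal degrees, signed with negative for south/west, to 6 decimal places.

1. -82.680556, -157.720161
2. -76.301472, 37.268147
3. 21.520833, -171.170000

Point 1:
  φ: 40′ + 50″ = 40.83333′; 82 + 40.83333/60 = 82.6805556
  hemisphere S, so the sign is −
  Lon: 157° + 43/60 + 12.58/3600 = 157 + 0.716667 + 0.003494 = 157.7201611
  W ⇒ negate
Point 2:
  φ: 76° + 18/60 + 5.3/3600 = 76 + 0.300000 + 0.001472 = 76.3014722
  hemisphere S, so the sign is −
  λ: 16′ + 5.33″ = 16.08883′; 37 + 16.08883/60 = 37.2681472
  E → positive
Point 3:
  Latitude: 31′ + 15″ = 31.25000′; 21 + 31.25000/60 = 21.5208333
  N → positive
  λ: 171° + 10/60 + 12/3600 = 171 + 0.166667 + 0.003333 = 171.1700000
  W → negative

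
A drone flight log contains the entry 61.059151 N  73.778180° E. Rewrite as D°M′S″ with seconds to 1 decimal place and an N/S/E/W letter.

61°03′32.9″ N, 73°46′41.4″ E

Lat: 0.059151 × 60 = 3.54906′ → 3′, remainder × 60 = 32.944″
λ: whole degrees 73; 46.69080′ → 46′ and 41.448″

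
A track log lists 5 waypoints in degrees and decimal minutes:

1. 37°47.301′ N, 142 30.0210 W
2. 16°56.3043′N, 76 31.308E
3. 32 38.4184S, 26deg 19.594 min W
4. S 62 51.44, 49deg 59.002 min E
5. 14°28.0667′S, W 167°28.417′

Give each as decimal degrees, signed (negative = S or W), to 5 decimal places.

Point 1:
  φ: 47.301′ = 0.788350°; total 37.788350
  N → positive
  Longitude: 142 + 30.021/60 = 142.500350
  hemisphere W, so the sign is −
Point 2:
  φ: 56.3043′ = 0.938405°; total 16.938405
  N → positive
  Lon: 31.308′ = 0.521800°; total 76.521800
  E → positive
Point 3:
  Latitude: 38.4184′ = 0.640307°; total 32.640307
  S ⇒ negate
  Lon: 26 + 19.594/60 = 26.326567
  W ⇒ negate
Point 4:
  φ: 51.44′ = 0.857333°; total 62.857333
  hemisphere S, so the sign is −
  Lon: 49 + 59.002/60 = 49.983367
  E → positive
Point 5:
  Lat: 28.0667′ = 0.467778°; total 14.467778
  hemisphere S, so the sign is −
  Lon: 28.417′ = 0.473617°; total 167.473617
  hemisphere W, so the sign is −

1. 37.78835, -142.50035
2. 16.93841, 76.52180
3. -32.64031, -26.32657
4. -62.85733, 49.98337
5. -14.46778, -167.47362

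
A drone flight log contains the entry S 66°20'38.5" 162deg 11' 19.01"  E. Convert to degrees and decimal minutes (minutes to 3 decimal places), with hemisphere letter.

Lat: seconds/60 = 0.64167; minutes = 20 + 0.64167 = 20.64167
Longitude: seconds/60 = 0.31683; minutes = 11 + 0.31683 = 11.31683

66° 20.642′ S, 162° 11.317′ E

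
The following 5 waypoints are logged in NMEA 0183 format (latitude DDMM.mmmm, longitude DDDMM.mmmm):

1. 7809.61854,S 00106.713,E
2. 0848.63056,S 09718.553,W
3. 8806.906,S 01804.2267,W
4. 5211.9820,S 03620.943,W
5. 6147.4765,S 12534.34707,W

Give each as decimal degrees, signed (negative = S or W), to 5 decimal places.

1. -78.16031, 1.11188
2. -8.81051, -97.30922
3. -88.11510, -18.07045
4. -52.19970, -36.34905
5. -61.79128, -125.57245

Point 1:
  Lat: split at 2 digits → 78° and 9.61854′; 78 + 9.61854/60 = 78.160309
  S → negative
  λ: split at 3 digits → 001° and 6.713′; 1 + 6.713/60 = 1.111883
  E → positive
Point 2:
  φ: split at 2 digits → 08° and 48.63056′; 8 + 48.63056/60 = 8.810509
  hemisphere S, so the sign is −
  λ: degrees = first 3 digits = 97, minutes = 18.553; 97 + 18.553/60 = 97.309217
  W ⇒ negate
Point 3:
  Latitude: split at 2 digits → 88° and 6.906′; 88 + 6.906/60 = 88.115100
  S ⇒ negate
  Longitude: degrees = first 3 digits = 18, minutes = 4.2267; 18 + 4.2267/60 = 18.070445
  hemisphere W, so the sign is −
Point 4:
  φ: degrees = first 2 digits = 52, minutes = 11.982; 52 + 11.982/60 = 52.199700
  hemisphere S, so the sign is −
  Lon: degrees = first 3 digits = 36, minutes = 20.943; 36 + 20.943/60 = 36.349050
  W → negative
Point 5:
  Lat: degrees = first 2 digits = 61, minutes = 47.4765; 61 + 47.4765/60 = 61.791275
  S ⇒ negate
  λ: split at 3 digits → 125° and 34.34707′; 125 + 34.34707/60 = 125.572451
  hemisphere W, so the sign is −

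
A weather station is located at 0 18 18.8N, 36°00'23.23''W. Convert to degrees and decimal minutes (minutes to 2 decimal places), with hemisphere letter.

Lat: seconds/60 = 0.31333; minutes = 18 + 0.31333 = 18.3133
Longitude: 0 + 23.23/60 = 0.3872′

0° 18.31′ N, 36° 0.39′ W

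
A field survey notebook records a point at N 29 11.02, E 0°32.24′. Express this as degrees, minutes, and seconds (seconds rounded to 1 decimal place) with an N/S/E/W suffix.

29°11′1.2″ N, 0°32′14.4″ E

Lat: 11.02000′ → 11′ and 0.02000 × 60 = 1.200″
λ: fractional minutes 0.24000 × 60 = 14.400″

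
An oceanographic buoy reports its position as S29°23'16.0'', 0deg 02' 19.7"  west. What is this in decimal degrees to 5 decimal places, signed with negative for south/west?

-29.38778, -0.03881

φ: 29 + 23/60 + 16/3600 = 29.387778
hemisphere S, so the sign is −
Longitude: 2′ + 19.7″ = 2.32833′; 0 + 2.32833/60 = 0.038806
hemisphere W, so the sign is −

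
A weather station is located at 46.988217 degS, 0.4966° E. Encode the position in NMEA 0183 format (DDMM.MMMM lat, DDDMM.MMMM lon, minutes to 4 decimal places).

φ: minutes = (46.988217 − 46) × 60 = 59.293020
Lon: minutes = (0.496600 − 0) × 60 = 29.796000

4659.2930,S / 00029.7960,E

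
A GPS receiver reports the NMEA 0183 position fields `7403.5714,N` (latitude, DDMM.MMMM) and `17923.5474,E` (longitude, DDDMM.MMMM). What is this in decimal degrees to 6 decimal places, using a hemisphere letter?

Lat: split at 2 digits → 74° and 3.5714′; 74 + 3.5714/60 = 74.0595233
Longitude: degrees = first 3 digits = 179, minutes = 23.5474; 179 + 23.5474/60 = 179.3924567

74.059523° N, 179.392457° E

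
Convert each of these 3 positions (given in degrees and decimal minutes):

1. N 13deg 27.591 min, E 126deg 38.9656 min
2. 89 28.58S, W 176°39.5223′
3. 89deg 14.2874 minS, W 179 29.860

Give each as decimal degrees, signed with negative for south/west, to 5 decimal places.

1. 13.45985, 126.64943
2. -89.47633, -176.65871
3. -89.23812, -179.49767

Point 1:
  φ: 27.591′ = 0.459850°; total 13.459850
  N → positive
  Longitude: 38.9656′ = 0.649427°; total 126.649427
  E → positive
Point 2:
  φ: 89 + 28.58/60 = 89.476333
  S → negative
  λ: 39.5223′ = 0.658705°; total 176.658705
  W → negative
Point 3:
  Lat: 14.2874′ = 0.238123°; total 89.238123
  S → negative
  λ: 179 + 29.86/60 = 179.497667
  W → negative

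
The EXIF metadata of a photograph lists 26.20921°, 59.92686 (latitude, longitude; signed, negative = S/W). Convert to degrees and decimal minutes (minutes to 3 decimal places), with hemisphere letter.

Lat: 26° + 0.209210 × 60 = 26° 12.55260′
Lon: minutes = (59.926860 − 59) × 60 = 55.61160

26° 12.553′ N, 59° 55.612′ E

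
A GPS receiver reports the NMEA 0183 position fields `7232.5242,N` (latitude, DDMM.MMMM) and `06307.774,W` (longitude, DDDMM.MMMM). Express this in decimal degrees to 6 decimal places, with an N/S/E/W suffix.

72.542070° N, 63.129567° W

Latitude: degrees = first 2 digits = 72, minutes = 32.5242; 72 + 32.5242/60 = 72.5420700
λ: degrees = first 3 digits = 63, minutes = 7.774; 63 + 7.774/60 = 63.1295667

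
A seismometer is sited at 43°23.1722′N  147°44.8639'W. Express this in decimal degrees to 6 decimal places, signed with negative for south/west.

Lat: 23.1722′ = 0.386203°; total 43.3862033
N ⇒ keep positive
Lon: 147 + 44.8639/60 = 147.7477317
W → negative

43.386203, -147.747732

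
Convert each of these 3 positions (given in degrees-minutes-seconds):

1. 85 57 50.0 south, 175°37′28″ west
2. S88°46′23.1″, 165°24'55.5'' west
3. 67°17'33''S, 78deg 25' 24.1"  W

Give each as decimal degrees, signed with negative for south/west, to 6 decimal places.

Point 1:
  Latitude: 57′ + 50″ = 57.83333′; 85 + 57.83333/60 = 85.9638889
  S → negative
  λ: 175° + 37/60 + 28/3600 = 175 + 0.616667 + 0.007778 = 175.6244444
  hemisphere W, so the sign is −
Point 2:
  Lat: 46′ + 23.1″ = 46.38500′; 88 + 46.38500/60 = 88.7730833
  S → negative
  Lon: 24′ + 55.5″ = 24.92500′; 165 + 24.92500/60 = 165.4154167
  W ⇒ negate
Point 3:
  Lat: 17′ + 33″ = 17.55000′; 67 + 17.55000/60 = 67.2925000
  S → negative
  λ: 78 + 25/60 + 24.1/3600 = 78.4233611
  hemisphere W, so the sign is −

1. -85.963889, -175.624444
2. -88.773083, -165.415417
3. -67.292500, -78.423361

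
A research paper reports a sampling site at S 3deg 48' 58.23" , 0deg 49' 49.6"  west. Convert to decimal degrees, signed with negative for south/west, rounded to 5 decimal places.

-3.81618, -0.83044

Lat: 48′ + 58.23″ = 48.97050′; 3 + 48.97050/60 = 3.816175
hemisphere S, so the sign is −
Lon: 0 + 49/60 + 49.6/3600 = 0.830444
W ⇒ negate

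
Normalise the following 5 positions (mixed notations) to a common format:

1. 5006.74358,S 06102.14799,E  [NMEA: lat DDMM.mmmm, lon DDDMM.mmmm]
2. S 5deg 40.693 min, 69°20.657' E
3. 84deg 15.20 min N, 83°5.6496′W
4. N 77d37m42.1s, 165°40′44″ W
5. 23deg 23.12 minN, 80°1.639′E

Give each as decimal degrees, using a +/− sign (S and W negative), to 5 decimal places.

1. -50.11239, 61.03580
2. -5.67822, 69.34428
3. 84.25333, -83.09416
4. 77.62836, -165.67889
5. 23.38533, 80.02732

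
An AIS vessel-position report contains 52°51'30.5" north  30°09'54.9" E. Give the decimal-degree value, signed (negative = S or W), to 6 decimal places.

Lat: 52° + 51/60 + 30.5/3600 = 52 + 0.850000 + 0.008472 = 52.8584722
N → positive
Longitude: 30° + 9/60 + 54.9/3600 = 30 + 0.150000 + 0.015250 = 30.1652500
E ⇒ keep positive

52.858472, 30.165250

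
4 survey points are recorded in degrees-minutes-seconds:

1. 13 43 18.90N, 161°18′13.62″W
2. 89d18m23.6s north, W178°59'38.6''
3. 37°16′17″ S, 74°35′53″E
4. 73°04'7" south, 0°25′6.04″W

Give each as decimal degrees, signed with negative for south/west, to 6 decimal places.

Point 1:
  Latitude: 13° + 43/60 + 18.9/3600 = 13 + 0.716667 + 0.005250 = 13.7219167
  N → positive
  Lon: 161 + 18/60 + 13.62/3600 = 161.3037833
  hemisphere W, so the sign is −
Point 2:
  Latitude: 89° + 18/60 + 23.6/3600 = 89 + 0.300000 + 0.006556 = 89.3065556
  N ⇒ keep positive
  Lon: 178 + 59/60 + 38.6/3600 = 178.9940556
  W ⇒ negate
Point 3:
  φ: 37° + 16/60 + 17/3600 = 37 + 0.266667 + 0.004722 = 37.2713889
  hemisphere S, so the sign is −
  Longitude: 74° + 35/60 + 53/3600 = 74 + 0.583333 + 0.014722 = 74.5980556
  E → positive
Point 4:
  Lat: 73° + 4/60 + 7/3600 = 73 + 0.066667 + 0.001944 = 73.0686111
  S ⇒ negate
  Lon: 25′ + 6.04″ = 25.10067′; 0 + 25.10067/60 = 0.4183444
  W ⇒ negate

1. 13.721917, -161.303783
2. 89.306556, -178.994056
3. -37.271389, 74.598056
4. -73.068611, -0.418344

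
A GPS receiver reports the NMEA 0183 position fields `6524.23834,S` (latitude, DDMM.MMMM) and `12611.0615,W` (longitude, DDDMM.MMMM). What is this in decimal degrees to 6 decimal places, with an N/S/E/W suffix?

Lat: split at 2 digits → 65° and 24.23834′; 65 + 24.23834/60 = 65.4039723
Longitude: degrees = first 3 digits = 126, minutes = 11.0615; 126 + 11.0615/60 = 126.1843583

65.403972° S, 126.184358° W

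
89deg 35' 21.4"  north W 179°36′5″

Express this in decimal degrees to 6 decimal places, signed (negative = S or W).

Latitude: 35′ + 21.4″ = 35.35667′; 89 + 35.35667/60 = 89.5892778
N → positive
Longitude: 179° + 36/60 + 5/3600 = 179 + 0.600000 + 0.001389 = 179.6013889
W → negative

89.589278, -179.601389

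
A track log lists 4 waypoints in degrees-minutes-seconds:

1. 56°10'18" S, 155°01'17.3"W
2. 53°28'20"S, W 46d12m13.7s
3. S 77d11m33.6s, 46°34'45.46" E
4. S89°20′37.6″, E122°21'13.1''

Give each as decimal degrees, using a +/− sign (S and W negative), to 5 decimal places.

Point 1:
  Latitude: 56 + 10/60 + 18/3600 = 56.171667
  hemisphere S, so the sign is −
  Lon: 1′ + 17.3″ = 1.28833′; 155 + 1.28833/60 = 155.021472
  W → negative
Point 2:
  Latitude: 53° + 28/60 + 20/3600 = 53 + 0.466667 + 0.005556 = 53.472222
  S → negative
  λ: 46° + 12/60 + 13.7/3600 = 46 + 0.200000 + 0.003806 = 46.203806
  W ⇒ negate
Point 3:
  Lat: 77 + 11/60 + 33.6/3600 = 77.192667
  S ⇒ negate
  λ: 34′ + 45.46″ = 34.75767′; 46 + 34.75767/60 = 46.579294
  E → positive
Point 4:
  φ: 20′ + 37.6″ = 20.62667′; 89 + 20.62667/60 = 89.343778
  S ⇒ negate
  Lon: 21′ + 13.1″ = 21.21833′; 122 + 21.21833/60 = 122.353639
  E ⇒ keep positive

1. -56.17167, -155.02147
2. -53.47222, -46.20381
3. -77.19267, 46.57929
4. -89.34378, 122.35364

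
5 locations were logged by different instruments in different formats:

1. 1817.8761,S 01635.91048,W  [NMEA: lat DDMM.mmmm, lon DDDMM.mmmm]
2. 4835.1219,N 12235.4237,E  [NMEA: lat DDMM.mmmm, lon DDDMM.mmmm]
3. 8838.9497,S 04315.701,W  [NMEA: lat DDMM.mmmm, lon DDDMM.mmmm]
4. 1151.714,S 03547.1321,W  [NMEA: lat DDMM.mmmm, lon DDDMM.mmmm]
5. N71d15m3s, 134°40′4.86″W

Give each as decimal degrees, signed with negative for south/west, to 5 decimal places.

Point 1:
  φ: split at 2 digits → 18° and 17.8761′; 18 + 17.8761/60 = 18.297935
  S → negative
  Lon: degrees = first 3 digits = 16, minutes = 35.91048; 16 + 35.91048/60 = 16.598508
  W ⇒ negate
Point 2:
  Latitude: degrees = first 2 digits = 48, minutes = 35.1219; 48 + 35.1219/60 = 48.585365
  N → positive
  λ: degrees = first 3 digits = 122, minutes = 35.4237; 122 + 35.4237/60 = 122.590395
  E ⇒ keep positive
Point 3:
  φ: degrees = first 2 digits = 88, minutes = 38.9497; 88 + 38.9497/60 = 88.649162
  hemisphere S, so the sign is −
  Lon: split at 3 digits → 043° and 15.701′; 43 + 15.701/60 = 43.261683
  hemisphere W, so the sign is −
Point 4:
  Latitude: degrees = first 2 digits = 11, minutes = 51.714; 11 + 51.714/60 = 11.861900
  hemisphere S, so the sign is −
  Longitude: degrees = first 3 digits = 35, minutes = 47.1321; 35 + 47.1321/60 = 35.785535
  hemisphere W, so the sign is −
Point 5:
  φ: 71° + 15/60 + 3/3600 = 71 + 0.250000 + 0.000833 = 71.250833
  N ⇒ keep positive
  Longitude: 40′ + 4.86″ = 40.08100′; 134 + 40.08100/60 = 134.668017
  W ⇒ negate

1. -18.29794, -16.59851
2. 48.58537, 122.59040
3. -88.64916, -43.26168
4. -11.86190, -35.78554
5. 71.25083, -134.66802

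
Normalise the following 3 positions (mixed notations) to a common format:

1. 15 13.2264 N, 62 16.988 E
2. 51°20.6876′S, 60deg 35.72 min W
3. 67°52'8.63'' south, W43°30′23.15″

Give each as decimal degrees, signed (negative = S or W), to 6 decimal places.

Point 1:
  Latitude: 15 + 13.2264/60 = 15.2204400
  N ⇒ keep positive
  λ: 16.988′ = 0.283133°; total 62.2831333
  E ⇒ keep positive
Point 2:
  φ: 51 + 20.6876/60 = 51.3447933
  hemisphere S, so the sign is −
  Longitude: 60 + 35.72/60 = 60.5953333
  W ⇒ negate
Point 3:
  Lat: 52′ + 8.63″ = 52.14383′; 67 + 52.14383/60 = 67.8690639
  S → negative
  λ: 43 + 30/60 + 23.15/3600 = 43.5064306
  W → negative

1. 15.220440, 62.283133
2. -51.344793, -60.595333
3. -67.869064, -43.506431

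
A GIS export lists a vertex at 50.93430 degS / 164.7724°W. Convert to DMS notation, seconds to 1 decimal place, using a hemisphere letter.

50°56′3.5″ S, 164°46′20.6″ W

Latitude: 0.934300 × 60 = 56.05800′ → 56′, remainder × 60 = 3.480″
Lon: 0.772400° → 46.34400′; 0.34400 × 60 = 20.640″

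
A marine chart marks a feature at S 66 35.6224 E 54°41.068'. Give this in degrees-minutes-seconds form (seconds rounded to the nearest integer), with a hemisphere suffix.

Latitude: fractional minutes 0.62240 × 60 = 37.34″
λ: fractional minutes 0.06800 × 60 = 4.08″

66°35′37″ S, 54°41′4″ E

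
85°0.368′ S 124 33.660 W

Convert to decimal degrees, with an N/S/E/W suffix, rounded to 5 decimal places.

φ: 0.368′ = 0.006133°; total 85.006133
Longitude: 124 + 33.66/60 = 124.561000

85.00613° S, 124.56100° W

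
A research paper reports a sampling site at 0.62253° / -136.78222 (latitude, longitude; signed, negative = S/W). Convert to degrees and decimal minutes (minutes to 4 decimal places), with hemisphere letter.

Lat: 0° + 0.622530 × 60 = 0° 37.351800′
Longitude is negative → W; |value| = 136.782220
Longitude: fractional part 0.782220 → 46.933200 minutes

0° 37.3518′ N, 136° 46.9332′ W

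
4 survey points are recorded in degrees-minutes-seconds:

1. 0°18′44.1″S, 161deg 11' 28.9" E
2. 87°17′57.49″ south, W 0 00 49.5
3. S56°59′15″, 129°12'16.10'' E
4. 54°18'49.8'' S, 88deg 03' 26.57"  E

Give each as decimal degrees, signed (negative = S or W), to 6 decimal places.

1. -0.312250, 161.191361
2. -87.299303, -0.013750
3. -56.987500, 129.204472
4. -54.313833, 88.057381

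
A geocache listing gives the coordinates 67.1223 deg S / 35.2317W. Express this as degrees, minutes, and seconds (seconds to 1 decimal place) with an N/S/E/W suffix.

67°07′20.3″ S, 35°13′54.1″ W

Lat: 0.122300 × 60 = 7.33800′ → 7′, remainder × 60 = 20.280″
Longitude: 0.231700 × 60 = 13.90200′ → 13′, remainder × 60 = 54.120″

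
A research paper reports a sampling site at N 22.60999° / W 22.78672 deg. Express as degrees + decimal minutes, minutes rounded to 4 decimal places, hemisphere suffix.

22° 36.5994′ N, 22° 47.2032′ W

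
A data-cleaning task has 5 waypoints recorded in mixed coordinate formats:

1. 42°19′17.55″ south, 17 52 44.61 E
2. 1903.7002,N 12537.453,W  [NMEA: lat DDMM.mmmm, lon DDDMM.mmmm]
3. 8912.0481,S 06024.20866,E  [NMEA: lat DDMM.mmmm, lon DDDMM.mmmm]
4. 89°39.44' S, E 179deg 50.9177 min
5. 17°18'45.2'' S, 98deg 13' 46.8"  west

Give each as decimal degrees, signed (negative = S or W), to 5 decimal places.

1. -42.32154, 17.87906
2. 19.06167, -125.62422
3. -89.20080, 60.40348
4. -89.65733, 179.84863
5. -17.31256, -98.22967

Point 1:
  Latitude: 42° + 19/60 + 17.55/3600 = 42 + 0.316667 + 0.004875 = 42.321542
  hemisphere S, so the sign is −
  Lon: 17 + 52/60 + 44.61/3600 = 17.879058
  E ⇒ keep positive
Point 2:
  φ: degrees = first 2 digits = 19, minutes = 3.7002; 19 + 3.7002/60 = 19.061670
  N → positive
  λ: split at 3 digits → 125° and 37.453′; 125 + 37.453/60 = 125.624217
  W → negative
Point 3:
  Lat: split at 2 digits → 89° and 12.0481′; 89 + 12.0481/60 = 89.200802
  S ⇒ negate
  Longitude: split at 3 digits → 060° and 24.20866′; 60 + 24.20866/60 = 60.403478
  E ⇒ keep positive
Point 4:
  Lat: 89 + 39.44/60 = 89.657333
  S ⇒ negate
  Longitude: 179 + 50.9177/60 = 179.848628
  E ⇒ keep positive
Point 5:
  φ: 17° + 18/60 + 45.2/3600 = 17 + 0.300000 + 0.012556 = 17.312556
  hemisphere S, so the sign is −
  λ: 98° + 13/60 + 46.8/3600 = 98 + 0.216667 + 0.013000 = 98.229667
  hemisphere W, so the sign is −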